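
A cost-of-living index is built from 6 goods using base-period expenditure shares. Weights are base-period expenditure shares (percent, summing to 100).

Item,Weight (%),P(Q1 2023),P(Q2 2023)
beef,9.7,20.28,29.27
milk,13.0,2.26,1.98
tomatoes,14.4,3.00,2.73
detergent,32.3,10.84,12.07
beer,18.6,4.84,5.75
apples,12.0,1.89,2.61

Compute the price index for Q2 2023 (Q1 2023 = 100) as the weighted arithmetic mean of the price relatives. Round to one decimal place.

beef: 9.7 × (29.27/20.28) = 9.7 × 1.443294 = 14.0000
milk: 13.0 × (1.98/2.26) = 13.0 × 0.876106 = 11.3894
tomatoes: 14.4 × (2.73/3.00) = 14.4 × 0.910000 = 13.1040
detergent: 32.3 × (12.07/10.84) = 32.3 × 1.113469 = 35.9650
beer: 18.6 × (5.75/4.84) = 18.6 × 1.188017 = 22.0971
apples: 12.0 × (2.61/1.89) = 12.0 × 1.380952 = 16.5714
Index = Σ wᵢ·(p₁ᵢ/p₀ᵢ) = 14.0000 + 11.3894 + 13.1040 + 35.9650 + 22.0971 + 16.5714 = 113.1269

113.1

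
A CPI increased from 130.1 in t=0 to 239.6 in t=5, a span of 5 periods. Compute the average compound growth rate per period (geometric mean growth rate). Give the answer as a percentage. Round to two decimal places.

Growth factor = (239.6/130.1)^(1/5) = (1.841660)^(1/5) = 1.129905
Growth rate = 1.129905 − 1 = 0.129905 = 12.9905%

12.99%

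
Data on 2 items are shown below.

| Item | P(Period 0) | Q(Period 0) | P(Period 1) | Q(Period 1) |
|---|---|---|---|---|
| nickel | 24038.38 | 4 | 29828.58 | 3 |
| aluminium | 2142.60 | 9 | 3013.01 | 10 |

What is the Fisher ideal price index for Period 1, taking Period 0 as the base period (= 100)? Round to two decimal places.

127.36

Laspeyres component (base-period weights):
ΣP(Period 1)Q(Period 0) = 29828.58×4 + 3013.01×9 = 119314.32 + 27117.09 = 146431.41
ΣP(Period 0)Q(Period 0) = 24038.38×4 + 2142.60×9 = 96153.52 + 19283.4 = 115436.92
L = 146431.41 / 115436.92 × 100 = 126.8497
Paasche component (current-period weights):
ΣP(Period 1)Q(Period 1) = 29828.58×3 + 3013.01×10 = 89485.74 + 30130.1 = 119615.84
ΣP(Period 0)Q(Period 1) = 24038.38×3 + 2142.60×10 = 72115.14 + 21426 = 93541.14
P = 119615.84 / 93541.14 × 100 = 127.8751
Fisher = √(L × P) = √(126.8497 × 127.8751) = 127.3614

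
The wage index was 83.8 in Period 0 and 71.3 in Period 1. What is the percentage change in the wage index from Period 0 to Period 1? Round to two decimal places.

-14.92%

Change = (71.3 − 83.8) / 83.8 × 100
       = -12.5 / 83.8 × 100 = -14.9165%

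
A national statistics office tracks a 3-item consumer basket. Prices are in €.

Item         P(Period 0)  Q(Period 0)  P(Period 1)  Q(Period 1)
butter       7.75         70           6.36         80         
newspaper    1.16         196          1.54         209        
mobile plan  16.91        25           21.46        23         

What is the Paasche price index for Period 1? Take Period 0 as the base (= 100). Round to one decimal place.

Paasche price index uses current-period quantities as weights.
ΣP(Period 1)·Q(Period 1) = 6.36×80 + 1.54×209 + 21.46×23 = 508.8 + 321.86 + 493.58 = 1324.24
ΣP(Period 0)·Q(Period 1) = 7.75×80 + 1.16×209 + 16.91×23 = 620 + 242.44 + 388.93 = 1251.37
Index = 1324.24 / 1251.37 × 100 = 105.8232

105.8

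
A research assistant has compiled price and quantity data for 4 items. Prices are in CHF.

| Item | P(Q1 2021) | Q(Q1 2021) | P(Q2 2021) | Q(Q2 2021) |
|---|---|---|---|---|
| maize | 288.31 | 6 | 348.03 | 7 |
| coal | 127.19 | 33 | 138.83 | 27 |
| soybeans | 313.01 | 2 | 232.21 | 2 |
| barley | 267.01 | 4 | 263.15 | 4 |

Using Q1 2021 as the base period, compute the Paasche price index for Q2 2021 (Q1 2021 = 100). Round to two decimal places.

107.77

Paasche price index uses current-period quantities as weights.
ΣP(Q2 2021)·Q(Q2 2021) = 348.03×7 + 138.83×27 + 232.21×2 + 263.15×4 = 2436.21 + 3748.41 + 464.42 + 1052.6 = 7701.64
ΣP(Q1 2021)·Q(Q2 2021) = 288.31×7 + 127.19×27 + 313.01×2 + 267.01×4 = 2018.17 + 3434.13 + 626.02 + 1068.04 = 7146.36
Index = 7701.64 / 7146.36 × 100 = 107.7701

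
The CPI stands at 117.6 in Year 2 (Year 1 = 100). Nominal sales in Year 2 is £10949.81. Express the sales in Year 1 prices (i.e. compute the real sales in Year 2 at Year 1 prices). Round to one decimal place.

9311.1

Real = Nominal ÷ (Index/100) = 10949.81 ÷ (117.6/100)
     = 10949.81 ÷ 1.176 = 9311.0629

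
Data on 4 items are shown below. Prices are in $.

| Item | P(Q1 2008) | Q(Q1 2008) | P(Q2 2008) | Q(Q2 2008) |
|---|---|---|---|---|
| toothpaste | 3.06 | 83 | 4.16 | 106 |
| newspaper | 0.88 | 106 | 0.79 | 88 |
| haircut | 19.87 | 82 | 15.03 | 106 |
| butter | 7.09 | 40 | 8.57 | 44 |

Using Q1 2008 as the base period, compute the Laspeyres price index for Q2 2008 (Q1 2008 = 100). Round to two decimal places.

Laspeyres price index uses base-period quantities as weights.
ΣP(Q2 2008)·Q(Q1 2008) = 4.16×83 + 0.79×106 + 15.03×82 + 8.57×40 = 345.28 + 83.74 + 1232.46 + 342.8 = 2004.28
ΣP(Q1 2008)·Q(Q1 2008) = 3.06×83 + 0.88×106 + 19.87×82 + 7.09×40 = 253.98 + 93.28 + 1629.34 + 283.6 = 2260.2
Index = 2004.28 / 2260.2 × 100 = 88.6771

88.68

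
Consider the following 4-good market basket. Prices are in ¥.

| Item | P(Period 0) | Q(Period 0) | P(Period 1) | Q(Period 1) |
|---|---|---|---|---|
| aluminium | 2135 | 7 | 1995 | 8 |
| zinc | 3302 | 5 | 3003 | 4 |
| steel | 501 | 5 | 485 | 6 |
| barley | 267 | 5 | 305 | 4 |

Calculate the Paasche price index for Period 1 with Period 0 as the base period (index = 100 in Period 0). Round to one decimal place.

Paasche price index uses current-period quantities as weights.
ΣP(Period 1)·Q(Period 1) = 1995×8 + 3003×4 + 485×6 + 305×4 = 15960 + 12012 + 2910 + 1220 = 32102
ΣP(Period 0)·Q(Period 1) = 2135×8 + 3302×4 + 501×6 + 267×4 = 17080 + 13208 + 3006 + 1068 = 34362
Index = 32102 / 34362 × 100 = 93.4230

93.4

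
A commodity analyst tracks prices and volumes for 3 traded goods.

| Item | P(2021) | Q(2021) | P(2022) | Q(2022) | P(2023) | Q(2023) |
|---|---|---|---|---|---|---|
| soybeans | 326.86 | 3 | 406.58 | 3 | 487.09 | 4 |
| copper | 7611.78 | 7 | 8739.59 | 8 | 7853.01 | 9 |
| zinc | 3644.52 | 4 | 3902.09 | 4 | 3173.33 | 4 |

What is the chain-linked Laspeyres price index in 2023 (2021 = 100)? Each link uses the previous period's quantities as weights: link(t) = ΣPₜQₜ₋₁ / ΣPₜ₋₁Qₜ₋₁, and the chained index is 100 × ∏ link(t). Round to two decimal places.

100.55

Link 2021→2022:
ΣP(2022)Q(2021) = 406.58×3 + 8739.59×7 + 3902.09×4 = 1219.74 + 61177.13 + 15608.36 = 78005.23
ΣP(2021)Q(2021) = 326.86×3 + 7611.78×7 + 3644.52×4 = 980.58 + 53282.46 + 14578.08 = 68841.12
link = 78005.23/68841.12 = 1.133120
Link 2022→2023:
ΣP(2023)Q(2022) = 487.09×3 + 7853.01×8 + 3173.33×4 = 1461.27 + 62824.08 + 12693.32 = 76978.67
ΣP(2022)Q(2022) = 406.58×3 + 8739.59×8 + 3902.09×4 = 1219.74 + 69916.72 + 15608.36 = 86744.82
link = 76978.67/86744.82 = 0.887415
Chained index = 100 × 1.133120 × 0.887415 = 100.5548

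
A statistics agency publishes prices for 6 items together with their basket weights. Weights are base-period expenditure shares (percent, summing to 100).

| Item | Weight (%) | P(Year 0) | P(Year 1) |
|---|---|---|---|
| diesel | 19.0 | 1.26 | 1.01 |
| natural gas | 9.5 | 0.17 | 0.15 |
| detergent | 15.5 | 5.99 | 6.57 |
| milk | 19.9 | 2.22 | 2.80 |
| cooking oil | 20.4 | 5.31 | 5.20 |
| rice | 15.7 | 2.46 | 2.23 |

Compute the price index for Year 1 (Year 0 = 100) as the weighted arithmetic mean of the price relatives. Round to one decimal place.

diesel: 19.0 × (1.01/1.26) = 19.0 × 0.801587 = 15.2302
natural gas: 9.5 × (0.15/0.17) = 9.5 × 0.882353 = 8.3824
detergent: 15.5 × (6.57/5.99) = 15.5 × 1.096828 = 17.0008
milk: 19.9 × (2.80/2.22) = 19.9 × 1.261261 = 25.0991
cooking oil: 20.4 × (5.20/5.31) = 20.4 × 0.979284 = 19.9774
rice: 15.7 × (2.23/2.46) = 15.7 × 0.906504 = 14.2321
Index = Σ wᵢ·(p₁ᵢ/p₀ᵢ) = 15.2302 + 8.3824 + 17.0008 + 25.0991 + 19.9774 + 14.2321 = 99.9220

99.9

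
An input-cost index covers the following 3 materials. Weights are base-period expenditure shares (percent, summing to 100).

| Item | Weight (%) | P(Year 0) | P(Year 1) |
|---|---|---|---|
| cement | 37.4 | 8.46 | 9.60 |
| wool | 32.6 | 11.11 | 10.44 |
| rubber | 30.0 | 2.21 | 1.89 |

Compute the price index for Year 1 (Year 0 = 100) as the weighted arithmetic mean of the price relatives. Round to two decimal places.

cement: 37.4 × (9.60/8.46) = 37.4 × 1.134752 = 42.4397
wool: 32.6 × (10.44/11.11) = 32.6 × 0.939694 = 30.6340
rubber: 30.0 × (1.89/2.21) = 30.0 × 0.855204 = 25.6561
Index = Σ wᵢ·(p₁ᵢ/p₀ᵢ) = 42.4397 + 30.6340 + 25.6561 = 98.7298

98.73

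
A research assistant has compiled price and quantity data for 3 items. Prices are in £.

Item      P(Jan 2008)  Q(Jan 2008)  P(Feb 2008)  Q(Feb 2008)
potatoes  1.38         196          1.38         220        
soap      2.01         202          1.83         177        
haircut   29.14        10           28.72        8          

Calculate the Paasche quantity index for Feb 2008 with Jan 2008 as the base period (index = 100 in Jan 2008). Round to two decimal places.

92.44

Paasche quantity index uses current-period prices as weights.
ΣP(Feb 2008)·Q(Feb 2008) = 1.38×220 + 1.83×177 + 28.72×8 = 303.6 + 323.91 + 229.76 = 857.27
ΣP(Feb 2008)·Q(Jan 2008) = 1.38×196 + 1.83×202 + 28.72×10 = 270.48 + 369.66 + 287.2 = 927.34
Index = 857.27 / 927.34 × 100 = 92.4440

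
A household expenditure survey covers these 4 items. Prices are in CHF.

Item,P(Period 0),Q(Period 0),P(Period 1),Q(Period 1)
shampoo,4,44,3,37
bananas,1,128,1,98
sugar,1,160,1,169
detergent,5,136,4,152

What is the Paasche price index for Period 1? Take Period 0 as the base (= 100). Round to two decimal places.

Paasche price index uses current-period quantities as weights.
ΣP(Period 1)·Q(Period 1) = 3×37 + 1×98 + 1×169 + 4×152 = 111 + 98 + 169 + 608 = 986
ΣP(Period 0)·Q(Period 1) = 4×37 + 1×98 + 1×169 + 5×152 = 148 + 98 + 169 + 760 = 1175
Index = 986 / 1175 × 100 = 83.9149

83.91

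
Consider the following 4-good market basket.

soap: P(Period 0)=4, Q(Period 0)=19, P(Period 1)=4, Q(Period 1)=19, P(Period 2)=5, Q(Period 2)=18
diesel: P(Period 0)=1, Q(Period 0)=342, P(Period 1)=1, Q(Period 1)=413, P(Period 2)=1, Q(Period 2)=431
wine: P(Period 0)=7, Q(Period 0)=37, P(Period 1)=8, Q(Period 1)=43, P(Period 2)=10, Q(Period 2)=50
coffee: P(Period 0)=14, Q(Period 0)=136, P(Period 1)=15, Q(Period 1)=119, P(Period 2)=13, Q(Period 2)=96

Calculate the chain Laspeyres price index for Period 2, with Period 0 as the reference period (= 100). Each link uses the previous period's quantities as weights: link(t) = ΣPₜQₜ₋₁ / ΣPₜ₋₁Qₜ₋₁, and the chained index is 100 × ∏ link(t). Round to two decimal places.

101.28

Link Period 0→Period 1:
ΣP(Period 1)Q(Period 0) = 4×19 + 1×342 + 8×37 + 15×136 = 76 + 342 + 296 + 2040 = 2754
ΣP(Period 0)Q(Period 0) = 4×19 + 1×342 + 7×37 + 14×136 = 76 + 342 + 259 + 1904 = 2581
link = 2754/2581 = 1.067028
Link Period 1→Period 2:
ΣP(Period 2)Q(Period 1) = 5×19 + 1×413 + 10×43 + 13×119 = 95 + 413 + 430 + 1547 = 2485
ΣP(Period 1)Q(Period 1) = 4×19 + 1×413 + 8×43 + 15×119 = 76 + 413 + 344 + 1785 = 2618
link = 2485/2618 = 0.949198
Chained index = 100 × 1.067028 × 0.949198 = 101.2821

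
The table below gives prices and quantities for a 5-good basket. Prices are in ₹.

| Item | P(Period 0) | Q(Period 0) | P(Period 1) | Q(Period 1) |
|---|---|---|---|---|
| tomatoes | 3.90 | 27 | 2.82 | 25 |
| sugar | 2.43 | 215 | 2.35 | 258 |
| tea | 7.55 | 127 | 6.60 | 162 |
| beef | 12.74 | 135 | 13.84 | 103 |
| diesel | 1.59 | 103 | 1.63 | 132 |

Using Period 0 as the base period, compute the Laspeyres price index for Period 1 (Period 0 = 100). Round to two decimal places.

Laspeyres price index uses base-period quantities as weights.
ΣP(Period 1)·Q(Period 0) = 2.82×27 + 2.35×215 + 6.60×127 + 13.84×135 + 1.63×103 = 76.14 + 505.25 + 838.2 + 1868.4 + 167.89 = 3455.88
ΣP(Period 0)·Q(Period 0) = 3.90×27 + 2.43×215 + 7.55×127 + 12.74×135 + 1.59×103 = 105.3 + 522.45 + 958.85 + 1719.9 + 163.77 = 3470.27
Index = 3455.88 / 3470.27 × 100 = 99.5853

99.59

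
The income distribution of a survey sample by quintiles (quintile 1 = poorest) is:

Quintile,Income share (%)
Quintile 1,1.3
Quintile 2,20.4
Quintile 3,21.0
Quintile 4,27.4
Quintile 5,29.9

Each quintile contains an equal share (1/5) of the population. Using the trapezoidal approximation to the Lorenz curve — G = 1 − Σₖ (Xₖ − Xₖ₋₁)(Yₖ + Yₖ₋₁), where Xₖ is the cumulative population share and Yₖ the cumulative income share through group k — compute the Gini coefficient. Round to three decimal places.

Cumulative income shares Yₖ: 0.0130, 0.2170, 0.4270, 0.7010, 1.0000
Σ (Xₖ−Xₖ₋₁)(Yₖ+Yₖ₋₁) = (1/5)(0.0130+0.0000) + (1/5)(0.2170+0.0130) + (1/5)(0.4270+0.2170) + (1/5)(0.7010+0.4270) + (1/5)(1.0000+0.7010)
  = 0.0026 + 0.0460 + 0.1288 + 0.2256 + 0.3402 = 0.7432
G = 1 − 0.7432 = 0.2568

0.257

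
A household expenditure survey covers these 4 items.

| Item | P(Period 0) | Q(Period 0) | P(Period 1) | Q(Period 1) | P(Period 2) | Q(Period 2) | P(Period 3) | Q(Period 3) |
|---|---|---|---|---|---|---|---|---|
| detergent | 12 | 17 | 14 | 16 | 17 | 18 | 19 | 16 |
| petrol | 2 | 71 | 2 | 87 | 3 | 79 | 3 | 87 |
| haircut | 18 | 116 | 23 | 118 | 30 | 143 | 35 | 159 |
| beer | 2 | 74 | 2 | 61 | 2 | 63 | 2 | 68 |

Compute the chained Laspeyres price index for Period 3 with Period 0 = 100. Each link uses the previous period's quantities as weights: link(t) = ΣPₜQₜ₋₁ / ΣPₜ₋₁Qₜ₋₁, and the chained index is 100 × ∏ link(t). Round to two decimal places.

Link Period 0→Period 1:
ΣP(Period 1)Q(Period 0) = 14×17 + 2×71 + 23×116 + 2×74 = 238 + 142 + 2668 + 148 = 3196
ΣP(Period 0)Q(Period 0) = 12×17 + 2×71 + 18×116 + 2×74 = 204 + 142 + 2088 + 148 = 2582
link = 3196/2582 = 1.237800
Link Period 1→Period 2:
ΣP(Period 2)Q(Period 1) = 17×16 + 3×87 + 30×118 + 2×61 = 272 + 261 + 3540 + 122 = 4195
ΣP(Period 1)Q(Period 1) = 14×16 + 2×87 + 23×118 + 2×61 = 224 + 174 + 2714 + 122 = 3234
link = 4195/3234 = 1.297155
Link Period 2→Period 3:
ΣP(Period 3)Q(Period 2) = 19×18 + 3×79 + 35×143 + 2×63 = 342 + 237 + 5005 + 126 = 5710
ΣP(Period 2)Q(Period 2) = 17×18 + 3×79 + 30×143 + 2×63 = 306 + 237 + 4290 + 126 = 4959
link = 5710/4959 = 1.151442
Chained index = 100 × 1.237800 × 1.297155 × 1.151442 = 184.8777

184.88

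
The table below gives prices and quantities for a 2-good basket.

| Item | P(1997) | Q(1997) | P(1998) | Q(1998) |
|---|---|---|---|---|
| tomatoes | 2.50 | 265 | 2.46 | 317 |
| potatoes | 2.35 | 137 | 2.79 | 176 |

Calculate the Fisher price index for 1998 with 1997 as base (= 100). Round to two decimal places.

Laspeyres component (base-period weights):
ΣP(1998)Q(1997) = 2.46×265 + 2.79×137 = 651.9 + 382.23 = 1034.13
ΣP(1997)Q(1997) = 2.50×265 + 2.35×137 = 662.5 + 321.95 = 984.45
L = 1034.13 / 984.45 × 100 = 105.0465
Paasche component (current-period weights):
ΣP(1998)Q(1998) = 2.46×317 + 2.79×176 = 779.82 + 491.04 = 1270.86
ΣP(1997)Q(1998) = 2.50×317 + 2.35×176 = 792.5 + 413.6 = 1206.1
P = 1270.86 / 1206.1 × 100 = 105.3694
Fisher = √(L × P) = √(105.0465 × 105.3694) = 105.2078

105.21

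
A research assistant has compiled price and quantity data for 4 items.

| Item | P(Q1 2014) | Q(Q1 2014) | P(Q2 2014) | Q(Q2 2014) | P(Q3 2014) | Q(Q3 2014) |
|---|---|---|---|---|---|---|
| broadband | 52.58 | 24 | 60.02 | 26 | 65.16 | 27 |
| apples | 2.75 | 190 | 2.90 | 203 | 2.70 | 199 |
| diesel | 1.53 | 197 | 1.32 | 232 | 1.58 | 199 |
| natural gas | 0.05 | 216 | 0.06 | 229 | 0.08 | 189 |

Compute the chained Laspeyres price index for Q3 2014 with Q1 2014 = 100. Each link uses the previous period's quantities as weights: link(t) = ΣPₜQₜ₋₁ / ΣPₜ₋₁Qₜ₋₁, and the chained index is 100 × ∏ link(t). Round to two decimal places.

Link Q1 2014→Q2 2014:
ΣP(Q2 2014)Q(Q1 2014) = 60.02×24 + 2.90×190 + 1.32×197 + 0.06×216 = 1440.48 + 551 + 260.04 + 12.96 = 2264.48
ΣP(Q1 2014)Q(Q1 2014) = 52.58×24 + 2.75×190 + 1.53×197 + 0.05×216 = 1261.92 + 522.5 + 301.41 + 10.8 = 2096.63
link = 2264.48/2096.63 = 1.080057
Link Q2 2014→Q3 2014:
ΣP(Q3 2014)Q(Q2 2014) = 65.16×26 + 2.70×203 + 1.58×232 + 0.08×229 = 1694.16 + 548.1 + 366.56 + 18.32 = 2627.14
ΣP(Q2 2014)Q(Q2 2014) = 60.02×26 + 2.90×203 + 1.32×232 + 0.06×229 = 1560.52 + 588.7 + 306.24 + 13.74 = 2469.2
link = 2627.14/2469.2 = 1.063964
Chained index = 100 × 1.080057 × 1.063964 = 114.9142

114.91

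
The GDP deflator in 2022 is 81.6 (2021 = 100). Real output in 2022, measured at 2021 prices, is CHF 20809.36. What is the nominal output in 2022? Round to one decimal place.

16980.4

Nominal = Real × (Index/100) = 20809.36 × (81.6/100)
        = 20809.36 × 0.816 = 16980.4378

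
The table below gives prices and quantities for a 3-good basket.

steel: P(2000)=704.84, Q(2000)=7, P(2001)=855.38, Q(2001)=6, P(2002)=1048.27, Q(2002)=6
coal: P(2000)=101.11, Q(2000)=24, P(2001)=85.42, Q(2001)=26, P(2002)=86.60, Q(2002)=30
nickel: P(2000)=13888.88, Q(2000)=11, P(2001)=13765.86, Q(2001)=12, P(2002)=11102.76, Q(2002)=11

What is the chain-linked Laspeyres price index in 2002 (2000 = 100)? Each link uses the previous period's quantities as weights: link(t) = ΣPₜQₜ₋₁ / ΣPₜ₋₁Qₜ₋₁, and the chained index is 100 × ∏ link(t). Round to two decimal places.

Link 2000→2001:
ΣP(2001)Q(2000) = 855.38×7 + 85.42×24 + 13765.86×11 = 5987.66 + 2050.08 + 151424.46 = 159462.2
ΣP(2000)Q(2000) = 704.84×7 + 101.11×24 + 13888.88×11 = 4933.88 + 2426.64 + 152777.68 = 160138.2
link = 159462.2/160138.2 = 0.995779
Link 2001→2002:
ΣP(2002)Q(2001) = 1048.27×6 + 86.60×26 + 11102.76×12 = 6289.62 + 2251.6 + 133233.12 = 141774.34
ΣP(2001)Q(2001) = 855.38×6 + 85.42×26 + 13765.86×12 = 5132.28 + 2220.92 + 165190.32 = 172543.52
link = 141774.34/172543.52 = 0.821673
Chained index = 100 × 0.995779 × 0.821673 = 81.8204

81.82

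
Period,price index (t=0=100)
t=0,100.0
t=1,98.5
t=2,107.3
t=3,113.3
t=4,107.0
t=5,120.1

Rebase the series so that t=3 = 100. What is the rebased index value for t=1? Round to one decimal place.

Rebased(t=1) = 98.5 / 113.3 × 100 = 86.9373

86.9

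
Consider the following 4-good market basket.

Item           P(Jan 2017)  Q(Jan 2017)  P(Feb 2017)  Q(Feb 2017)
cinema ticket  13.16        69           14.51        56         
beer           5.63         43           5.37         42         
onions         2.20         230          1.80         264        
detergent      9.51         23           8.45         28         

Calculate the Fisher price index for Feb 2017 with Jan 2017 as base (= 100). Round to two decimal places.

Laspeyres component (base-period weights):
ΣP(Feb 2017)Q(Jan 2017) = 14.51×69 + 5.37×43 + 1.80×230 + 8.45×23 = 1001.19 + 230.91 + 414 + 194.35 = 1840.45
ΣP(Jan 2017)Q(Jan 2017) = 13.16×69 + 5.63×43 + 2.20×230 + 9.51×23 = 908.04 + 242.09 + 506 + 218.73 = 1874.86
L = 1840.45 / 1874.86 × 100 = 98.1647
Paasche component (current-period weights):
ΣP(Feb 2017)Q(Feb 2017) = 14.51×56 + 5.37×42 + 1.80×264 + 8.45×28 = 812.56 + 225.54 + 475.2 + 236.6 = 1749.9
ΣP(Jan 2017)Q(Feb 2017) = 13.16×56 + 5.63×42 + 2.20×264 + 9.51×28 = 736.96 + 236.46 + 580.8 + 266.28 = 1820.5
P = 1749.9 / 1820.5 × 100 = 96.1219
Fisher = √(L × P) = √(98.1647 × 96.1219) = 97.1379

97.14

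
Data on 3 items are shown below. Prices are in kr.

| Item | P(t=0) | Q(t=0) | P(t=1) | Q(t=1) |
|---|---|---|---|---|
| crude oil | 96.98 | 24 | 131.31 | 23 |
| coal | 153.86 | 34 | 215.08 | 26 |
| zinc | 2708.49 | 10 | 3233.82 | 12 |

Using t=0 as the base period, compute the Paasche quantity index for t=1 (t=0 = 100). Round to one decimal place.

Paasche quantity index uses current-period prices as weights.
ΣP(t=1)·Q(t=1) = 131.31×23 + 215.08×26 + 3233.82×12 = 3020.13 + 5592.08 + 38805.84 = 47418.05
ΣP(t=1)·Q(t=0) = 131.31×24 + 215.08×34 + 3233.82×10 = 3151.44 + 7312.72 + 32338.2 = 42802.36
Index = 47418.05 / 42802.36 × 100 = 110.7837

110.8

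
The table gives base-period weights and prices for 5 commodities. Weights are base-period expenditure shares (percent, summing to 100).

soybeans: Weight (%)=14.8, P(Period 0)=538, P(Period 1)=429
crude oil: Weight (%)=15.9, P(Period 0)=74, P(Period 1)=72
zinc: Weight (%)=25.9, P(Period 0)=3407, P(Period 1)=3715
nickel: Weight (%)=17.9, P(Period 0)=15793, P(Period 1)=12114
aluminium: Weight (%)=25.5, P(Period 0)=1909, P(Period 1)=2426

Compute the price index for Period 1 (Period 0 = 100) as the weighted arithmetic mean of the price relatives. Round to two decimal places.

101.65

soybeans: 14.8 × (429/538) = 14.8 × 0.797398 = 11.8015
crude oil: 15.9 × (72/74) = 15.9 × 0.972973 = 15.4703
zinc: 25.9 × (3715/3407) = 25.9 × 1.090402 = 28.2414
nickel: 17.9 × (12114/15793) = 17.9 × 0.767049 = 13.7302
aluminium: 25.5 × (2426/1909) = 25.5 × 1.270822 = 32.4060
Index = Σ wᵢ·(p₁ᵢ/p₀ᵢ) = 11.8015 + 15.4703 + 28.2414 + 13.7302 + 32.4060 = 101.6493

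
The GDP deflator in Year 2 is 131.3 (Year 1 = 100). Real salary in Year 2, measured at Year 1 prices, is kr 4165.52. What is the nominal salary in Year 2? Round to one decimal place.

Nominal = Real × (Index/100) = 4165.52 × (131.3/100)
        = 4165.52 × 1.313 = 5469.3278

5469.3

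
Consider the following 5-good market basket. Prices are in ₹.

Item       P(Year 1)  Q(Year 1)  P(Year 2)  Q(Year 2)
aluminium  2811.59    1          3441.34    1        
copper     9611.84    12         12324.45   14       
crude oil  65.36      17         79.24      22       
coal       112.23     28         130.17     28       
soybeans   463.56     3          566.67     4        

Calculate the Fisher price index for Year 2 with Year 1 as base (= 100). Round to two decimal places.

127.67

Laspeyres component (base-period weights):
ΣP(Year 2)Q(Year 1) = 3441.34×1 + 12324.45×12 + 79.24×17 + 130.17×28 + 566.67×3 = 3441.34 + 147893.4 + 1347.08 + 3644.76 + 1700.01 = 158026.59
ΣP(Year 1)Q(Year 1) = 2811.59×1 + 9611.84×12 + 65.36×17 + 112.23×28 + 463.56×3 = 2811.59 + 115342.08 + 1111.12 + 3142.44 + 1390.68 = 123797.91
L = 158026.59 / 123797.91 × 100 = 127.6488
Paasche component (current-period weights):
ΣP(Year 2)Q(Year 2) = 3441.34×1 + 12324.45×14 + 79.24×22 + 130.17×28 + 566.67×4 = 3441.34 + 172542.3 + 1743.28 + 3644.76 + 2266.68 = 183638.36
ΣP(Year 1)Q(Year 2) = 2811.59×1 + 9611.84×14 + 65.36×22 + 112.23×28 + 463.56×4 = 2811.59 + 134565.76 + 1437.92 + 3142.44 + 1854.24 = 143811.95
P = 183638.36 / 143811.95 × 100 = 127.6934
Fisher = √(L × P) = √(127.6488 × 127.6934) = 127.6711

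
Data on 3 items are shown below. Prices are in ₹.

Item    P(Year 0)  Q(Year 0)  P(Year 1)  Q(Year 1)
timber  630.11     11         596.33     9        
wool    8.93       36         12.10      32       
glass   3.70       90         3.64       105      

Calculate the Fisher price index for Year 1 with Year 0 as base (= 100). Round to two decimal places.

96.62

Laspeyres component (base-period weights):
ΣP(Year 1)Q(Year 0) = 596.33×11 + 12.10×36 + 3.64×90 = 6559.63 + 435.6 + 327.6 = 7322.83
ΣP(Year 0)Q(Year 0) = 630.11×11 + 8.93×36 + 3.70×90 = 6931.21 + 321.48 + 333 = 7585.69
L = 7322.83 / 7585.69 × 100 = 96.5348
Paasche component (current-period weights):
ΣP(Year 1)Q(Year 1) = 596.33×9 + 12.10×32 + 3.64×105 = 5366.97 + 387.2 + 382.2 = 6136.37
ΣP(Year 0)Q(Year 1) = 630.11×9 + 8.93×32 + 3.70×105 = 5670.99 + 285.76 + 388.5 = 6345.25
P = 6136.37 / 6345.25 × 100 = 96.7081
Fisher = √(L × P) = √(96.5348 × 96.7081) = 96.6214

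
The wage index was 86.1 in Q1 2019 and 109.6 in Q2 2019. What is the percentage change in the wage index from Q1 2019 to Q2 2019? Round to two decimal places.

27.29%

Change = (109.6 − 86.1) / 86.1 × 100
       = 23.5 / 86.1 × 100 = 27.2938%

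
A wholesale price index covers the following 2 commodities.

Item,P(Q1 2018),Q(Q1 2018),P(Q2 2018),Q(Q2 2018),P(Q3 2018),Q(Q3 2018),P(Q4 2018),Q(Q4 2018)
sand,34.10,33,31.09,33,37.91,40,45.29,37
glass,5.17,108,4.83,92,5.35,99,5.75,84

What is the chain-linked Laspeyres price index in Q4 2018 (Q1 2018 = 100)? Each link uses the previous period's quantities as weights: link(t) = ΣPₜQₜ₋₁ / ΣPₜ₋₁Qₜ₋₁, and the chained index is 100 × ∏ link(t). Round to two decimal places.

126.81

Link Q1 2018→Q2 2018:
ΣP(Q2 2018)Q(Q1 2018) = 31.09×33 + 4.83×108 = 1025.97 + 521.64 = 1547.61
ΣP(Q1 2018)Q(Q1 2018) = 34.10×33 + 5.17×108 = 1125.3 + 558.36 = 1683.66
link = 1547.61/1683.66 = 0.919194
Link Q2 2018→Q3 2018:
ΣP(Q3 2018)Q(Q2 2018) = 37.91×33 + 5.35×92 = 1251.03 + 492.2 = 1743.23
ΣP(Q2 2018)Q(Q2 2018) = 31.09×33 + 4.83×92 = 1025.97 + 444.36 = 1470.33
link = 1743.23/1470.33 = 1.185605
Link Q3 2018→Q4 2018:
ΣP(Q4 2018)Q(Q3 2018) = 45.29×40 + 5.75×99 = 1811.6 + 569.25 = 2380.85
ΣP(Q3 2018)Q(Q3 2018) = 37.91×40 + 5.35×99 = 1516.4 + 529.65 = 2046.05
link = 2380.85/2046.05 = 1.163632
Chained index = 100 × 0.919194 × 1.185605 × 1.163632 = 126.8127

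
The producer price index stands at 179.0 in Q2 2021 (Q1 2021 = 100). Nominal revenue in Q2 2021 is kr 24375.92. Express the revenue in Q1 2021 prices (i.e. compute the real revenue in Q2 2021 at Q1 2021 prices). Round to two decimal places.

Real = Nominal ÷ (Index/100) = 24375.92 ÷ (179.0/100)
     = 24375.92 ÷ 1.790 = 13617.8324

13617.83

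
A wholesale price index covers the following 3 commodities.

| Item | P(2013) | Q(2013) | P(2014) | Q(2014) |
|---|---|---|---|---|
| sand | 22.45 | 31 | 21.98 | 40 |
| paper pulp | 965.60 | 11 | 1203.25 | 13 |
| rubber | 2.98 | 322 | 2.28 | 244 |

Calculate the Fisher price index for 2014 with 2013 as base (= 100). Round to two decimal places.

119.89

Laspeyres component (base-period weights):
ΣP(2014)Q(2013) = 21.98×31 + 1203.25×11 + 2.28×322 = 681.38 + 13235.75 + 734.16 = 14651.29
ΣP(2013)Q(2013) = 22.45×31 + 965.60×11 + 2.98×322 = 695.95 + 10621.6 + 959.56 = 12277.11
L = 14651.29 / 12277.11 × 100 = 119.3383
Paasche component (current-period weights):
ΣP(2014)Q(2014) = 21.98×40 + 1203.25×13 + 2.28×244 = 879.2 + 15642.25 + 556.32 = 17077.77
ΣP(2013)Q(2014) = 22.45×40 + 965.60×13 + 2.98×244 = 898 + 12552.8 + 727.12 = 14177.92
P = 17077.77 / 14177.92 × 100 = 120.4533
Fisher = √(L × P) = √(119.3383 × 120.4533) = 119.8945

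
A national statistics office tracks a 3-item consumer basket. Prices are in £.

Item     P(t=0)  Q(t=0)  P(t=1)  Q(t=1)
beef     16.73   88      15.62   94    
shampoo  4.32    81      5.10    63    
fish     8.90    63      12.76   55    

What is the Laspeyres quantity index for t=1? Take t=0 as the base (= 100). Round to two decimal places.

97.96

Laspeyres quantity index uses base-period prices as weights.
ΣP(t=0)·Q(t=1) = 16.73×94 + 4.32×63 + 8.90×55 = 1572.62 + 272.16 + 489.5 = 2334.28
ΣP(t=0)·Q(t=0) = 16.73×88 + 4.32×81 + 8.90×63 = 1472.24 + 349.92 + 560.7 = 2382.86
Index = 2334.28 / 2382.86 × 100 = 97.9613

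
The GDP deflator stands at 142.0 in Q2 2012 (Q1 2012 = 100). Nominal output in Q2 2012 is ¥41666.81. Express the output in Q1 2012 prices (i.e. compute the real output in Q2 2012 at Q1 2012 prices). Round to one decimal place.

29342.8

Real = Nominal ÷ (Index/100) = 41666.81 ÷ (142.0/100)
     = 41666.81 ÷ 1.420 = 29342.8239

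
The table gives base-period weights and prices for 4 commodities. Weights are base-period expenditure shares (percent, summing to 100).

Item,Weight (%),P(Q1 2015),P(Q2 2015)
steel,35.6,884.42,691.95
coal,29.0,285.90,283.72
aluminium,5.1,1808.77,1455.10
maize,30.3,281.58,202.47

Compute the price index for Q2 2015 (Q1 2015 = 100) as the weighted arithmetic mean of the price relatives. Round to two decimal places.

steel: 35.6 × (691.95/884.42) = 35.6 × 0.782377 = 27.8526
coal: 29.0 × (283.72/285.90) = 29.0 × 0.992375 = 28.7789
aluminium: 5.1 × (1455.10/1808.77) = 5.1 × 0.804469 = 4.1028
maize: 30.3 × (202.47/281.58) = 30.3 × 0.719050 = 21.7872
Index = Σ wᵢ·(p₁ᵢ/p₀ᵢ) = 27.8526 + 28.7789 + 4.1028 + 21.7872 = 82.5215

82.52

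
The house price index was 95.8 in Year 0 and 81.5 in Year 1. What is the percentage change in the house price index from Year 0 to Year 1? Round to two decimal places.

Change = (81.5 − 95.8) / 95.8 × 100
       = -14.3 / 95.8 × 100 = -14.9269%

-14.93%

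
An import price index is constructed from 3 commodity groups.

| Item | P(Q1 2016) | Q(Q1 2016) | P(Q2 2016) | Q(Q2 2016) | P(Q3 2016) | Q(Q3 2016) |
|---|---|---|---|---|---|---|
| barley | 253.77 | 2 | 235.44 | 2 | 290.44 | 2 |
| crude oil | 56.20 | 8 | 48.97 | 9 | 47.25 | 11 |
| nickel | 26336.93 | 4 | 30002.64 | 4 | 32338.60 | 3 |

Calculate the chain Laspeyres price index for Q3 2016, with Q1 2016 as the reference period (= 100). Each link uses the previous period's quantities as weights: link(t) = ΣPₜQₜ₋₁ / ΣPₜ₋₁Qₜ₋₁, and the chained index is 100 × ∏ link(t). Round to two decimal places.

Link Q1 2016→Q2 2016:
ΣP(Q2 2016)Q(Q1 2016) = 235.44×2 + 48.97×8 + 30002.64×4 = 470.88 + 391.76 + 120010.56 = 120873.2
ΣP(Q1 2016)Q(Q1 2016) = 253.77×2 + 56.20×8 + 26336.93×4 = 507.54 + 449.6 + 105347.72 = 106304.86
link = 120873.2/106304.86 = 1.137043
Link Q2 2016→Q3 2016:
ΣP(Q3 2016)Q(Q2 2016) = 290.44×2 + 47.25×9 + 32338.60×4 = 580.88 + 425.25 + 129354.4 = 130360.53
ΣP(Q2 2016)Q(Q2 2016) = 235.44×2 + 48.97×9 + 30002.64×4 = 470.88 + 440.73 + 120010.56 = 120922.17
link = 130360.53/120922.17 = 1.078053
Chained index = 100 × 1.137043 × 1.078053 = 122.5793

122.58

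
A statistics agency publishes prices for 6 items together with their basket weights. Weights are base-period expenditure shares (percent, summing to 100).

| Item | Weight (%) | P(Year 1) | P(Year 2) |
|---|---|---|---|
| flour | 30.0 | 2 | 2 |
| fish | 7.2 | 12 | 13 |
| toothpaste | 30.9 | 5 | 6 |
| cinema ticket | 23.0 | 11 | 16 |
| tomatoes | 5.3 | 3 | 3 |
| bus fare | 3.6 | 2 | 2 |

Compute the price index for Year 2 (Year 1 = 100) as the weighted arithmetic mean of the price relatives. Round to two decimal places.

flour: 30.0 × (2/2) = 30.0 × 1.000000 = 30.0000
fish: 7.2 × (13/12) = 7.2 × 1.083333 = 7.8000
toothpaste: 30.9 × (6/5) = 30.9 × 1.200000 = 37.0800
cinema ticket: 23.0 × (16/11) = 23.0 × 1.454545 = 33.4545
tomatoes: 5.3 × (3/3) = 5.3 × 1.000000 = 5.3000
bus fare: 3.6 × (2/2) = 3.6 × 1.000000 = 3.6000
Index = Σ wᵢ·(p₁ᵢ/p₀ᵢ) = 30.0000 + 7.8000 + 37.0800 + 33.4545 + 5.3000 + 3.6000 = 117.2345

117.23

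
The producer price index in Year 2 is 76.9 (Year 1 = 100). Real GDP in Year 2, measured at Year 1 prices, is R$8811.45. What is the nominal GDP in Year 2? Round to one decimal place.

6776.0

Nominal = Real × (Index/100) = 8811.45 × (76.9/100)
        = 8811.45 × 0.769 = 6776.0051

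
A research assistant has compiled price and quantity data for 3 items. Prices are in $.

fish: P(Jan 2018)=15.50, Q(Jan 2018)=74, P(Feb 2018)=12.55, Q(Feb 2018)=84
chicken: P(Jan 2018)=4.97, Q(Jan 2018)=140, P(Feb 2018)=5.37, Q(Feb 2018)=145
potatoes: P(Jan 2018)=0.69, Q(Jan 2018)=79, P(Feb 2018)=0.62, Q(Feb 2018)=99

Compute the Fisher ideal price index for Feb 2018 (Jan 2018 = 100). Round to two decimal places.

Laspeyres component (base-period weights):
ΣP(Feb 2018)Q(Jan 2018) = 12.55×74 + 5.37×140 + 0.62×79 = 928.7 + 751.8 + 48.98 = 1729.48
ΣP(Jan 2018)Q(Jan 2018) = 15.50×74 + 4.97×140 + 0.69×79 = 1147 + 695.8 + 54.51 = 1897.31
L = 1729.48 / 1897.31 × 100 = 91.1543
Paasche component (current-period weights):
ΣP(Feb 2018)Q(Feb 2018) = 12.55×84 + 5.37×145 + 0.62×99 = 1054.2 + 778.65 + 61.38 = 1894.23
ΣP(Jan 2018)Q(Feb 2018) = 15.50×84 + 4.97×145 + 0.69×99 = 1302 + 720.65 + 68.31 = 2090.96
P = 1894.23 / 2090.96 × 100 = 90.5914
Fisher = √(L × P) = √(91.1543 × 90.5914) = 90.8724

90.87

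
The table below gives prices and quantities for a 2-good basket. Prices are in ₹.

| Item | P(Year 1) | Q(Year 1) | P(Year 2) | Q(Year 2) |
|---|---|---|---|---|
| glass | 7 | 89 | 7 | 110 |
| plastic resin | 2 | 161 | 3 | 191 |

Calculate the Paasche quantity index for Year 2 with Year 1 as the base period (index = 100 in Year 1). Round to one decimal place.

121.4

Paasche quantity index uses current-period prices as weights.
ΣP(Year 2)·Q(Year 2) = 7×110 + 3×191 = 770 + 573 = 1343
ΣP(Year 2)·Q(Year 1) = 7×89 + 3×161 = 623 + 483 = 1106
Index = 1343 / 1106 × 100 = 121.4286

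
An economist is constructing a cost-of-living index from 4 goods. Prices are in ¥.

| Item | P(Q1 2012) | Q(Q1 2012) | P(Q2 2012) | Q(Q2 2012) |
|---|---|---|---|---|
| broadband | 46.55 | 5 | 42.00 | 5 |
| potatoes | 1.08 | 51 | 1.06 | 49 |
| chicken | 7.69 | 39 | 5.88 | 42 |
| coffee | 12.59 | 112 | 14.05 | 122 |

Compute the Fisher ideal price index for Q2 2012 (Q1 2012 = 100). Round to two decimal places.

103.56

Laspeyres component (base-period weights):
ΣP(Q2 2012)Q(Q1 2012) = 42.00×5 + 1.06×51 + 5.88×39 + 14.05×112 = 210 + 54.06 + 229.32 + 1573.6 = 2066.98
ΣP(Q1 2012)Q(Q1 2012) = 46.55×5 + 1.08×51 + 7.69×39 + 12.59×112 = 232.75 + 55.08 + 299.91 + 1410.08 = 1997.82
L = 2066.98 / 1997.82 × 100 = 103.4618
Paasche component (current-period weights):
ΣP(Q2 2012)Q(Q2 2012) = 42.00×5 + 1.06×49 + 5.88×42 + 14.05×122 = 210 + 51.94 + 246.96 + 1714.1 = 2223
ΣP(Q1 2012)Q(Q2 2012) = 46.55×5 + 1.08×49 + 7.69×42 + 12.59×122 = 232.75 + 52.92 + 322.98 + 1535.98 = 2144.63
P = 2223 / 2144.63 × 100 = 103.6542
Fisher = √(L × P) = √(103.4618 × 103.6542) = 103.5580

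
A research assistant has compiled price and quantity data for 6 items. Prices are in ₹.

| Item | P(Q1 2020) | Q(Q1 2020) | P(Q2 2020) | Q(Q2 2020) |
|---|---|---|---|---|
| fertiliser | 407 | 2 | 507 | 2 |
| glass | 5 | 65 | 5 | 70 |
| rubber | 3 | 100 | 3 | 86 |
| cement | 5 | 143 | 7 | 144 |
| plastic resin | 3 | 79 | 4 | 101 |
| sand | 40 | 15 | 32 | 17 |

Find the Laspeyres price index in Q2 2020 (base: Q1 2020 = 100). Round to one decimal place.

Laspeyres price index uses base-period quantities as weights.
ΣP(Q2 2020)·Q(Q1 2020) = 507×2 + 5×65 + 3×100 + 7×143 + 4×79 + 32×15 = 1014 + 325 + 300 + 1001 + 316 + 480 = 3436
ΣP(Q1 2020)·Q(Q1 2020) = 407×2 + 5×65 + 3×100 + 5×143 + 3×79 + 40×15 = 814 + 325 + 300 + 715 + 237 + 600 = 2991
Index = 3436 / 2991 × 100 = 114.8780

114.9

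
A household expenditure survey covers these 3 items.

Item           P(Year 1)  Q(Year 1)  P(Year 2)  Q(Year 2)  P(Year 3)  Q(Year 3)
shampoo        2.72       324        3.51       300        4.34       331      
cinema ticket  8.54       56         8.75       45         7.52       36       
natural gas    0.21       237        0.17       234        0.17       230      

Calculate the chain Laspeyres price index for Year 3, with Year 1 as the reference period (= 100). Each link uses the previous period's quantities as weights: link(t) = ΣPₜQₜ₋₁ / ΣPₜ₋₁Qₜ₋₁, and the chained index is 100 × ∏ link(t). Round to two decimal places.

133.74

Link Year 1→Year 2:
ΣP(Year 2)Q(Year 1) = 3.51×324 + 8.75×56 + 0.17×237 = 1137.24 + 490 + 40.29 = 1667.53
ΣP(Year 1)Q(Year 1) = 2.72×324 + 8.54×56 + 0.21×237 = 881.28 + 478.24 + 49.77 = 1409.29
link = 1667.53/1409.29 = 1.183241
Link Year 2→Year 3:
ΣP(Year 3)Q(Year 2) = 4.34×300 + 7.52×45 + 0.17×234 = 1302 + 338.4 + 39.78 = 1680.18
ΣP(Year 2)Q(Year 2) = 3.51×300 + 8.75×45 + 0.17×234 = 1053 + 393.75 + 39.78 = 1486.53
link = 1680.18/1486.53 = 1.130270
Chained index = 100 × 1.183241 × 1.130270 = 133.7382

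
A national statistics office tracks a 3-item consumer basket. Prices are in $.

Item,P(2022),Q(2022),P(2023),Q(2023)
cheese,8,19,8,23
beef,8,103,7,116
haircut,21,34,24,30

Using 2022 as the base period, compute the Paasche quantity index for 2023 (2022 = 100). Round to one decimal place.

101.6

Paasche quantity index uses current-period prices as weights.
ΣP(2023)·Q(2023) = 8×23 + 7×116 + 24×30 = 184 + 812 + 720 = 1716
ΣP(2023)·Q(2022) = 8×19 + 7×103 + 24×34 = 152 + 721 + 816 = 1689
Index = 1716 / 1689 × 100 = 101.5986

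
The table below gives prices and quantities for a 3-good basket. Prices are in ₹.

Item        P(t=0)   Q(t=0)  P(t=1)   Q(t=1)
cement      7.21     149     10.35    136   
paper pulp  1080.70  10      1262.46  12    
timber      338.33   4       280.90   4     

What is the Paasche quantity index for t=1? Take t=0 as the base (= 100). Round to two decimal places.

Paasche quantity index uses current-period prices as weights.
ΣP(t=1)·Q(t=1) = 10.35×136 + 1262.46×12 + 280.90×4 = 1407.6 + 15149.52 + 1123.6 = 17680.72
ΣP(t=1)·Q(t=0) = 10.35×149 + 1262.46×10 + 280.90×4 = 1542.15 + 12624.6 + 1123.6 = 15290.35
Index = 17680.72 / 15290.35 × 100 = 115.6332

115.63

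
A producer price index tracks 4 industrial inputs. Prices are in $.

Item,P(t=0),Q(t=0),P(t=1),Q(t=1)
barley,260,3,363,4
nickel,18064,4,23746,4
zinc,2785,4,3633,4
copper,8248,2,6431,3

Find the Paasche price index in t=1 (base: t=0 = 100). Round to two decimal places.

Paasche price index uses current-period quantities as weights.
ΣP(t=1)·Q(t=1) = 363×4 + 23746×4 + 3633×4 + 6431×3 = 1452 + 94984 + 14532 + 19293 = 130261
ΣP(t=0)·Q(t=1) = 260×4 + 18064×4 + 2785×4 + 8248×3 = 1040 + 72256 + 11140 + 24744 = 109180
Index = 130261 / 109180 × 100 = 119.3085

119.31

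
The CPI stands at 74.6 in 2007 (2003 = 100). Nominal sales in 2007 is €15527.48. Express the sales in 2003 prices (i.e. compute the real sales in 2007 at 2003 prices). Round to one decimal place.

Real = Nominal ÷ (Index/100) = 15527.48 ÷ (74.6/100)
     = 15527.48 ÷ 0.746 = 20814.3164

20814.3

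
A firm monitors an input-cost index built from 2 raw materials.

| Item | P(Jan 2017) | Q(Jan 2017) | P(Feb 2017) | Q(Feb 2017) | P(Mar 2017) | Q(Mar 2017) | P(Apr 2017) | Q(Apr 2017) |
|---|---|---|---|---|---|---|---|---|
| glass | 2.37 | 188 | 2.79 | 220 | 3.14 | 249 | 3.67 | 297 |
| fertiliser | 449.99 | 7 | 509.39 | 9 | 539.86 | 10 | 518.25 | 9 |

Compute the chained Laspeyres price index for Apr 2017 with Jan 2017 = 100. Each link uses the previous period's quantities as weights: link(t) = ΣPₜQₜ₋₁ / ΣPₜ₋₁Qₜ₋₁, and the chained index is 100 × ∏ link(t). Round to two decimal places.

Link Jan 2017→Feb 2017:
ΣP(Feb 2017)Q(Jan 2017) = 2.79×188 + 509.39×7 = 524.52 + 3565.73 = 4090.25
ΣP(Jan 2017)Q(Jan 2017) = 2.37×188 + 449.99×7 = 445.56 + 3149.93 = 3595.49
link = 4090.25/3595.49 = 1.137606
Link Feb 2017→Mar 2017:
ΣP(Mar 2017)Q(Feb 2017) = 3.14×220 + 539.86×9 = 690.8 + 4858.74 = 5549.54
ΣP(Feb 2017)Q(Feb 2017) = 2.79×220 + 509.39×9 = 613.8 + 4584.51 = 5198.31
link = 5549.54/5198.31 = 1.067566
Link Mar 2017→Apr 2017:
ΣP(Apr 2017)Q(Mar 2017) = 3.67×249 + 518.25×10 = 913.83 + 5182.5 = 6096.33
ΣP(Mar 2017)Q(Mar 2017) = 3.14×249 + 539.86×10 = 781.86 + 5398.6 = 6180.46
link = 6096.33/6180.46 = 0.986388
Chained index = 100 × 1.137606 × 1.067566 × 0.986388 = 119.7938

119.79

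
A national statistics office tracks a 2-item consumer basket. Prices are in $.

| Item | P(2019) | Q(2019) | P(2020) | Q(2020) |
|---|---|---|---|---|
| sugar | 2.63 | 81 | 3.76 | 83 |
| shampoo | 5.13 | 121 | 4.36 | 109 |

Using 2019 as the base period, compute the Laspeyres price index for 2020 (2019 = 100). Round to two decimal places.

99.80

Laspeyres price index uses base-period quantities as weights.
ΣP(2020)·Q(2019) = 3.76×81 + 4.36×121 = 304.56 + 527.56 = 832.12
ΣP(2019)·Q(2019) = 2.63×81 + 5.13×121 = 213.03 + 620.73 = 833.76
Index = 832.12 / 833.76 × 100 = 99.8033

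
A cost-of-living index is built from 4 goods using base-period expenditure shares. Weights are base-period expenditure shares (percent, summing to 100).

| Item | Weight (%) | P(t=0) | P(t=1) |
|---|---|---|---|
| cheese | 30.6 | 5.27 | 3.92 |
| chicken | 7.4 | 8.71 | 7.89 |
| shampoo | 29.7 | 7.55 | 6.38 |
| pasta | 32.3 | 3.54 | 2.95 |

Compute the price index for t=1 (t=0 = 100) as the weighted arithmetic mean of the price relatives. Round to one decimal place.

cheese: 30.6 × (3.92/5.27) = 30.6 × 0.743833 = 22.7613
chicken: 7.4 × (7.89/8.71) = 7.4 × 0.905855 = 6.7033
shampoo: 29.7 × (6.38/7.55) = 29.7 × 0.845033 = 25.0975
pasta: 32.3 × (2.95/3.54) = 32.3 × 0.833333 = 26.9167
Index = Σ wᵢ·(p₁ᵢ/p₀ᵢ) = 22.7613 + 6.7033 + 25.0975 + 26.9167 = 81.4788

81.5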